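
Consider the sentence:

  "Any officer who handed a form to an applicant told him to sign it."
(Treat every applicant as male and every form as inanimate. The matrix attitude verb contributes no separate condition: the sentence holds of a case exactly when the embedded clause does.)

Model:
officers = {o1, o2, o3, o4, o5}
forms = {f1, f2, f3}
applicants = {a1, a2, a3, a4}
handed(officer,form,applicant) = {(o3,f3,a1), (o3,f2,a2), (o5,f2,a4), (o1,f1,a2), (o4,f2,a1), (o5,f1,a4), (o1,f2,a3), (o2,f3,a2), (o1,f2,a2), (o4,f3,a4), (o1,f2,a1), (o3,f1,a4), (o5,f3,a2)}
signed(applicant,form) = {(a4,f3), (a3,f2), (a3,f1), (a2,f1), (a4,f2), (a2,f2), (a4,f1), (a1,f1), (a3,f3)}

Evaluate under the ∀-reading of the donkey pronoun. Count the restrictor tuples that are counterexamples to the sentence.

5

"him" takes "an applicant" as antecedent and "it" takes "a form"; both are donkey pronouns co-varying with the restrictor.
Strong reading: for every (o,f,a) with handed(o,f,a), signed(a,f).
Restrictor triples: (o1,f1,a2)→signed(a2,f1) ✓  (o1,f2,a1)→signed(a1,f2) ✗  (o1,f2,a2)→signed(a2,f2) ✓  (o1,f2,a3)→signed(a3,f2) ✓  (o2,f3,a2)→signed(a2,f3) ✗  (o3,f1,a4)→signed(a4,f1) ✓  (o3,f2,a2)→signed(a2,f2) ✓  (o3,f3,a1)→signed(a1,f3) ✗  (o4,f2,a1)→signed(a1,f2) ✗  (o4,f3,a4)→signed(a4,f3) ✓  (o5,f1,a4)→signed(a4,f1) ✓  (o5,f2,a4)→signed(a4,f2) ✓  (o5,f3,a2)→signed(a2,f3) ✗
Counterexamples (restrictor triples failing the scope): 5.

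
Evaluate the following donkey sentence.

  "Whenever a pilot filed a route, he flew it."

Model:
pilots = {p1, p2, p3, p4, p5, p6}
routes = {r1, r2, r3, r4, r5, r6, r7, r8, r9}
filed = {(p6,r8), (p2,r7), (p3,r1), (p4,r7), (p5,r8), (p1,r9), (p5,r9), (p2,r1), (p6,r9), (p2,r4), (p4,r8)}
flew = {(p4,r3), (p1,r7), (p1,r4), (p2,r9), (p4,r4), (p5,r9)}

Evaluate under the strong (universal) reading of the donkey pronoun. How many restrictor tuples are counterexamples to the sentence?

10

"it" takes "a route" as antecedent — a donkey pronoun bound across the clause boundary.
Strong reading: for every (p,r) with filed(p,r), flew(p,r).
Restrictor pairs: (p1,r9) ✗  (p2,r1) ✗  (p2,r4) ✗  (p2,r7) ✗  (p3,r1) ✗  (p4,r7) ✗  (p4,r8) ✗  (p5,r8) ✗  (p5,r9) ✓  (p6,r8) ✗  (p6,r9) ✗
Counterexamples (restrictor pairs failing the scope): 10.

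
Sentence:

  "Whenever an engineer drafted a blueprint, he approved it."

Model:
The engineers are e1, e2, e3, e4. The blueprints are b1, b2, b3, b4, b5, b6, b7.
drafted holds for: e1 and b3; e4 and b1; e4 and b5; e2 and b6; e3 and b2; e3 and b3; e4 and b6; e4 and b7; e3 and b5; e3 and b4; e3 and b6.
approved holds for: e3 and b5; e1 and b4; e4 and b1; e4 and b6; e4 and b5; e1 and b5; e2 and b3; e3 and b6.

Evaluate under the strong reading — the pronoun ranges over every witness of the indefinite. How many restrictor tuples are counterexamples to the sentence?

"it" takes "a blueprint" as antecedent — a donkey pronoun bound across the clause boundary.
Strong reading: for every (e,b) with drafted(e,b), approved(e,b).
Restrictor pairs: (e1,b3) ✗  (e2,b6) ✗  (e3,b2) ✗  (e3,b3) ✗  (e3,b4) ✗  (e3,b5) ✓  (e3,b6) ✓  (e4,b1) ✓  (e4,b5) ✓  (e4,b6) ✓  (e4,b7) ✗
Counterexamples (restrictor pairs failing the scope): 6.

6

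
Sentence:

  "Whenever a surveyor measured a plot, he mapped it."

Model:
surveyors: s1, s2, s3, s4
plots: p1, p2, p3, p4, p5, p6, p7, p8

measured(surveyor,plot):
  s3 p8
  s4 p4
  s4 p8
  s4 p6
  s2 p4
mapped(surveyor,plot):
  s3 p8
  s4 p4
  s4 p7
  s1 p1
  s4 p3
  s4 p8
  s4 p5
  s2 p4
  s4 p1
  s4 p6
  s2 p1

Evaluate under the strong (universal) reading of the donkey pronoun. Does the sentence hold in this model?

"it" takes "a plot" as antecedent — a donkey pronoun bound across the clause boundary.
Strong reading: for every (s,p) with measured(s,p), mapped(s,p).
Restrictor pairs: (s2,p4) ✓  (s3,p8) ✓  (s4,p4) ✓  (s4,p6) ✓  (s4,p8) ✓
Every restrictor pair satisfies the scope.

True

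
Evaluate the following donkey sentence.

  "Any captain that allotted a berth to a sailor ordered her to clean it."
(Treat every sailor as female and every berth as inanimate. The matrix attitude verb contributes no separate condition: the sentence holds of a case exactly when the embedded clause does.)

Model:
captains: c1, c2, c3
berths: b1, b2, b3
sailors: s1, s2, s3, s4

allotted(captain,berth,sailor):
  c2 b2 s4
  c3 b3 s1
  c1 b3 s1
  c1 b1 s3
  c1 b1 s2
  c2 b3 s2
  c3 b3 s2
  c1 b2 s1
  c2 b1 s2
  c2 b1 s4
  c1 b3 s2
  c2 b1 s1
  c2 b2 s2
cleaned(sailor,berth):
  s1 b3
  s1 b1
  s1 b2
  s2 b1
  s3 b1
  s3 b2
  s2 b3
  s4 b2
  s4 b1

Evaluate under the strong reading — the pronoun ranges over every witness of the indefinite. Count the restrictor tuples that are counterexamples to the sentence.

1

"her" takes "a sailor" as antecedent and "it" takes "a berth"; both are donkey pronouns co-varying with the restrictor.
Strong reading: for every (c,b,s) with allotted(c,b,s), cleaned(s,b).
Restrictor triples: (c1,b1,s2)→cleaned(s2,b1) ✓  (c1,b1,s3)→cleaned(s3,b1) ✓  (c1,b2,s1)→cleaned(s1,b2) ✓  (c1,b3,s1)→cleaned(s1,b3) ✓  (c1,b3,s2)→cleaned(s2,b3) ✓  (c2,b1,s1)→cleaned(s1,b1) ✓  (c2,b1,s2)→cleaned(s2,b1) ✓  (c2,b1,s4)→cleaned(s4,b1) ✓  (c2,b2,s2)→cleaned(s2,b2) ✗  (c2,b2,s4)→cleaned(s4,b2) ✓  (c2,b3,s2)→cleaned(s2,b3) ✓  (c3,b3,s1)→cleaned(s1,b3) ✓  (c3,b3,s2)→cleaned(s2,b3) ✓
Counterexamples (restrictor triples failing the scope): 1.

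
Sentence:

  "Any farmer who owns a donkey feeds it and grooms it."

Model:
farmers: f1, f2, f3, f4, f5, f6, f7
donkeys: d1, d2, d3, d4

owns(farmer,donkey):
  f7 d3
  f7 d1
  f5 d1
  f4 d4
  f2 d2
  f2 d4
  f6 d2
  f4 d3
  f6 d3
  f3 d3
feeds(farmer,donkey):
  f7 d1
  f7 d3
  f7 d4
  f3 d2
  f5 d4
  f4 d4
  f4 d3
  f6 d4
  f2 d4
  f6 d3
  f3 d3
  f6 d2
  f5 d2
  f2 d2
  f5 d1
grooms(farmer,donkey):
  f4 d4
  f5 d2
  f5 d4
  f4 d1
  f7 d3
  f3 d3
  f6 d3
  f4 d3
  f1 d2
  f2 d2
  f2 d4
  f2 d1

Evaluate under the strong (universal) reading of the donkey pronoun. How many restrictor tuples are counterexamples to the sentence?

3

"it" takes "a donkey" as antecedent — a donkey pronoun bound across the clause boundary.
Strong reading: for every (f,d) with owns(f,d), feeds(f,d) ∧ grooms(f,d).
Restrictor pairs: (f2,d2) ✓  (f2,d4) ✓  (f3,d3) ✓  (f4,d3) ✓  (f4,d4) ✓  (f5,d1) ✗  (f6,d2) ✗  (f6,d3) ✓  (f7,d1) ✗  (f7,d3) ✓
Counterexamples (restrictor pairs failing the scope): 3.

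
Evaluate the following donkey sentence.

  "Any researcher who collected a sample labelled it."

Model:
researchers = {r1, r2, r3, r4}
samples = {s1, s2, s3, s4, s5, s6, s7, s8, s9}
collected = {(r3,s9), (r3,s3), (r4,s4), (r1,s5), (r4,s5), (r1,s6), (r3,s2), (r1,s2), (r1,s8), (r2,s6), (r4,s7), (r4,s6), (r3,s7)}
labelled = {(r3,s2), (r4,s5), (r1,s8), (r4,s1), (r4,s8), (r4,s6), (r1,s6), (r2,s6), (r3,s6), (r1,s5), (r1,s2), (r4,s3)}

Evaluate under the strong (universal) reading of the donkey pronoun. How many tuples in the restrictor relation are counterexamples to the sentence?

5

"it" takes "a sample" as antecedent — a donkey pronoun bound across the clause boundary.
Strong reading: for every (r,s) with collected(r,s), labelled(r,s).
Restrictor pairs: (r1,s2) ✓  (r1,s5) ✓  (r1,s6) ✓  (r1,s8) ✓  (r2,s6) ✓  (r3,s2) ✓  (r3,s3) ✗  (r3,s7) ✗  (r3,s9) ✗  (r4,s4) ✗  (r4,s5) ✓  (r4,s6) ✓  (r4,s7) ✗
Counterexamples (restrictor pairs failing the scope): 5.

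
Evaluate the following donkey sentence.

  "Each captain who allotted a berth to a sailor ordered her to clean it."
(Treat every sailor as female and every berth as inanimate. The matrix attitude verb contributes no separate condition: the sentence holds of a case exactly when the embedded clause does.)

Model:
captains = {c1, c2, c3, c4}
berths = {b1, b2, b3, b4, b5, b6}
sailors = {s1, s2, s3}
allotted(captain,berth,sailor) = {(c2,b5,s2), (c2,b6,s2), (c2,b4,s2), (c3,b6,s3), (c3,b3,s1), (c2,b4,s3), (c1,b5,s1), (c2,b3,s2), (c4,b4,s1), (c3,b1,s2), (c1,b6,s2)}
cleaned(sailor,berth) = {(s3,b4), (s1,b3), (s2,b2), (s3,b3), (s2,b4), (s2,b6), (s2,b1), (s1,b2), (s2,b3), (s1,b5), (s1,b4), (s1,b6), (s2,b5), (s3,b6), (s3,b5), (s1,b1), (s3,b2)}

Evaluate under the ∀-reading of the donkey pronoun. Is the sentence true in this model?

True

"her" takes "a sailor" as antecedent and "it" takes "a berth"; both are donkey pronouns co-varying with the restrictor.
Strong reading: for every (c,b,s) with allotted(c,b,s), cleaned(s,b).
Restrictor triples: (c1,b5,s1)→cleaned(s1,b5) ✓  (c1,b6,s2)→cleaned(s2,b6) ✓  (c2,b3,s2)→cleaned(s2,b3) ✓  (c2,b4,s2)→cleaned(s2,b4) ✓  (c2,b4,s3)→cleaned(s3,b4) ✓  (c2,b5,s2)→cleaned(s2,b5) ✓  (c2,b6,s2)→cleaned(s2,b6) ✓  (c3,b1,s2)→cleaned(s2,b1) ✓  (c3,b3,s1)→cleaned(s1,b3) ✓  (c3,b6,s3)→cleaned(s3,b6) ✓  (c4,b4,s1)→cleaned(s1,b4) ✓
Every restrictor triple satisfies the scope.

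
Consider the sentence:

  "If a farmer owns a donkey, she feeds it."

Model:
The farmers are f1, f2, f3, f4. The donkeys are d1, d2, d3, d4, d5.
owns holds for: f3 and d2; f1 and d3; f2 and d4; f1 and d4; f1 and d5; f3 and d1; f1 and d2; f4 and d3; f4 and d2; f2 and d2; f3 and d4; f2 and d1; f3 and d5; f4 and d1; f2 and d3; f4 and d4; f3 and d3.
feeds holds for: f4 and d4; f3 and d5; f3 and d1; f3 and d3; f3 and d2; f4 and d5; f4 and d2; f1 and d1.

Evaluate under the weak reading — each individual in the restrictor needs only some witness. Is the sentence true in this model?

"it" takes "a donkey" as antecedent — a donkey pronoun bound across the clause boundary.
Weak reading: every farmer f with some owns-donkey has at least one owns-donkey d such that feeds(f,d).
Per farmer: f1:✗  f2:✗  f3:✓  f4:✓
f1 has no witness among its owns-donkeys.

False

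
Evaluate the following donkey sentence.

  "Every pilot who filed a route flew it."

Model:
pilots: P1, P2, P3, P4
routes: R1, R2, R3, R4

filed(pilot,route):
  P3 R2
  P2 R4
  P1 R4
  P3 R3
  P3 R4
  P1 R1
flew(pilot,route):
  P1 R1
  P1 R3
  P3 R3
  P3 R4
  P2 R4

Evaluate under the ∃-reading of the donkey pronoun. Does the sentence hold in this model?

True

"it" takes "a route" as antecedent — a donkey pronoun bound across the clause boundary.
Weak reading: every pilot p with some filed-route has at least one filed-route r such that flew(p,r).
Per pilot: P1:✓  P2:✓  P3:✓
Every pilot in the restrictor has a witness.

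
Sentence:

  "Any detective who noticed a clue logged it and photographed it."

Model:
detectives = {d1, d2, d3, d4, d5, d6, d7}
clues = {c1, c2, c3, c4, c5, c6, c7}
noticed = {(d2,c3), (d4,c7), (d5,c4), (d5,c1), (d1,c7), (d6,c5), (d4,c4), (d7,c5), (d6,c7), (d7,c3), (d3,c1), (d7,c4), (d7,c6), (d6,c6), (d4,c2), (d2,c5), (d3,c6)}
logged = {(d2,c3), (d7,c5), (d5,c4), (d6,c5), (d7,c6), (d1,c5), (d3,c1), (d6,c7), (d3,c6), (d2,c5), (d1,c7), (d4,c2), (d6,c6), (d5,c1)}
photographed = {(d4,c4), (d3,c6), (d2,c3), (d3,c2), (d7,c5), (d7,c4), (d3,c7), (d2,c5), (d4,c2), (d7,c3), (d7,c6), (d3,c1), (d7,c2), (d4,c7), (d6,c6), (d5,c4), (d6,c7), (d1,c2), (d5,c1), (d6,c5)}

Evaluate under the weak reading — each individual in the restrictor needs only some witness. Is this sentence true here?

False

"it" takes "a clue" as antecedent — a donkey pronoun bound across the clause boundary.
Weak reading: every detective d with some noticed-clue has at least one noticed-clue c such that logged(d,c) ∧ photographed(d,c).
Per detective: d1:✗  d2:✓  d3:✓  d4:✓  d5:✓  d6:✓  d7:✓
d1 has no witness among its noticed-clues.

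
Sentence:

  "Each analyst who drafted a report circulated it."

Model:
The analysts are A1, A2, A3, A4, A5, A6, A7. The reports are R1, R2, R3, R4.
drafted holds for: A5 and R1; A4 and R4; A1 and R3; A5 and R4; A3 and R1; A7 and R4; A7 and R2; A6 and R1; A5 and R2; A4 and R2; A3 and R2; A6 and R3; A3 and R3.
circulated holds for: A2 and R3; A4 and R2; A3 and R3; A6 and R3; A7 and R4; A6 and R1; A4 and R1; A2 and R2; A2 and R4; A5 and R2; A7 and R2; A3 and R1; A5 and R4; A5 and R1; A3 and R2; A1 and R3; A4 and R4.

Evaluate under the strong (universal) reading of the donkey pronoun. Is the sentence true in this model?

"it" takes "a report" as antecedent — a donkey pronoun bound across the clause boundary.
Strong reading: for every (a,r) with drafted(a,r), circulated(a,r).
Restrictor pairs: (A1,R3) ✓  (A3,R1) ✓  (A3,R2) ✓  (A3,R3) ✓  (A4,R2) ✓  (A4,R4) ✓  (A5,R1) ✓  (A5,R2) ✓  (A5,R4) ✓  (A6,R1) ✓  (A6,R3) ✓  (A7,R2) ✓  (A7,R4) ✓
Every restrictor pair satisfies the scope.

True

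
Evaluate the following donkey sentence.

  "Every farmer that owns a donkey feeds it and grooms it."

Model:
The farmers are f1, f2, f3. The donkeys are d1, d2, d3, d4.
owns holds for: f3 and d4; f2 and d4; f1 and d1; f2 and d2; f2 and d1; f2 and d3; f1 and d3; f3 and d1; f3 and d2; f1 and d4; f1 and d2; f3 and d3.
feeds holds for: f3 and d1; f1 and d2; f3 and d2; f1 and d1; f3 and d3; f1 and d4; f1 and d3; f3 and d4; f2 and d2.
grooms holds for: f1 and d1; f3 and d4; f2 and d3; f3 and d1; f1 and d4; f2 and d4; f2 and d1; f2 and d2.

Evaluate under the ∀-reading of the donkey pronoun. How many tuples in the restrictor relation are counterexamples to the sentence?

7

"it" takes "a donkey" as antecedent — a donkey pronoun bound across the clause boundary.
Strong reading: for every (f,d) with owns(f,d), feeds(f,d) ∧ grooms(f,d).
Restrictor pairs: (f1,d1) ✓  (f1,d2) ✗  (f1,d3) ✗  (f1,d4) ✓  (f2,d1) ✗  (f2,d2) ✓  (f2,d3) ✗  (f2,d4) ✗  (f3,d1) ✓  (f3,d2) ✗  (f3,d3) ✗  (f3,d4) ✓
Counterexamples (restrictor pairs failing the scope): 7.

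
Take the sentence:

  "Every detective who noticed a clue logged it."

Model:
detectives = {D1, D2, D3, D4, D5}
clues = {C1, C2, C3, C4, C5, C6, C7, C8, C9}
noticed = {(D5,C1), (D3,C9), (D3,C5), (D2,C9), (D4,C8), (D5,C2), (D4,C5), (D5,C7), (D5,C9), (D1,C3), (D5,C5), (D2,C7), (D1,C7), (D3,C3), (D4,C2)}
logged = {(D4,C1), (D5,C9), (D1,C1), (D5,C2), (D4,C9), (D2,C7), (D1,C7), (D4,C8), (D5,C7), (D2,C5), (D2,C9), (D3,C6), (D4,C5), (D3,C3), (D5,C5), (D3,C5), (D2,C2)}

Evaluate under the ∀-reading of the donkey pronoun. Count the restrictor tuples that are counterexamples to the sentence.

"it" takes "a clue" as antecedent — a donkey pronoun bound across the clause boundary.
Strong reading: for every (d,c) with noticed(d,c), logged(d,c).
Restrictor pairs: (D1,C3) ✗  (D1,C7) ✓  (D2,C7) ✓  (D2,C9) ✓  (D3,C3) ✓  (D3,C5) ✓  (D3,C9) ✗  (D4,C2) ✗  (D4,C5) ✓  (D4,C8) ✓  (D5,C1) ✗  (D5,C2) ✓  (D5,C5) ✓  (D5,C7) ✓  (D5,C9) ✓
Counterexamples (restrictor pairs failing the scope): 4.

4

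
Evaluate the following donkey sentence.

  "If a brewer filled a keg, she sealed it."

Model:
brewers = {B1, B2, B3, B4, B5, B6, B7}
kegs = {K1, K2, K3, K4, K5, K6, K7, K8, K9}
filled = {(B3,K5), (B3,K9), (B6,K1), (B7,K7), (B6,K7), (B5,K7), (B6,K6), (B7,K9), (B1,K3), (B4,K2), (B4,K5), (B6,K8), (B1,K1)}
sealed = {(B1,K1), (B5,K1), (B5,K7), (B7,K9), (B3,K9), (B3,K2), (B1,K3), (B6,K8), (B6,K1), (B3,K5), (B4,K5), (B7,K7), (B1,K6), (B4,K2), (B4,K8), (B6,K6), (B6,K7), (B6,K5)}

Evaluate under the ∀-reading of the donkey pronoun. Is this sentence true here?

True

"it" takes "a keg" as antecedent — a donkey pronoun bound across the clause boundary.
Strong reading: for every (b,k) with filled(b,k), sealed(b,k).
Restrictor pairs: (B1,K1) ✓  (B1,K3) ✓  (B3,K5) ✓  (B3,K9) ✓  (B4,K2) ✓  (B4,K5) ✓  (B5,K7) ✓  (B6,K1) ✓  (B6,K6) ✓  (B6,K7) ✓  (B6,K8) ✓  (B7,K7) ✓  (B7,K9) ✓
Every restrictor pair satisfies the scope.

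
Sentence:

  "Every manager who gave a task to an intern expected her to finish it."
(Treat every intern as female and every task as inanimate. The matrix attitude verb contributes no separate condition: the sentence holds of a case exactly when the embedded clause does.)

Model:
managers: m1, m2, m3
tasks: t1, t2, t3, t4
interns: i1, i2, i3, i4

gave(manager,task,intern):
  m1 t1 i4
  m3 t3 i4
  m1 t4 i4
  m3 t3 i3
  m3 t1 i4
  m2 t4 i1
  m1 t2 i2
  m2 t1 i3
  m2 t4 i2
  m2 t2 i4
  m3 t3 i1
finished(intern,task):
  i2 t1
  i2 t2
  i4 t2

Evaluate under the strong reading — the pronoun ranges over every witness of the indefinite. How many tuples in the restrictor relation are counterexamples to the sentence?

9

"her" takes "an intern" as antecedent and "it" takes "a task"; both are donkey pronouns co-varying with the restrictor.
Strong reading: for every (m,t,i) with gave(m,t,i), finished(i,t).
Restrictor triples: (m1,t1,i4)→finished(i4,t1) ✗  (m1,t2,i2)→finished(i2,t2) ✓  (m1,t4,i4)→finished(i4,t4) ✗  (m2,t1,i3)→finished(i3,t1) ✗  (m2,t2,i4)→finished(i4,t2) ✓  (m2,t4,i1)→finished(i1,t4) ✗  (m2,t4,i2)→finished(i2,t4) ✗  (m3,t1,i4)→finished(i4,t1) ✗  (m3,t3,i1)→finished(i1,t3) ✗  (m3,t3,i3)→finished(i3,t3) ✗  (m3,t3,i4)→finished(i4,t3) ✗
Counterexamples (restrictor triples failing the scope): 9.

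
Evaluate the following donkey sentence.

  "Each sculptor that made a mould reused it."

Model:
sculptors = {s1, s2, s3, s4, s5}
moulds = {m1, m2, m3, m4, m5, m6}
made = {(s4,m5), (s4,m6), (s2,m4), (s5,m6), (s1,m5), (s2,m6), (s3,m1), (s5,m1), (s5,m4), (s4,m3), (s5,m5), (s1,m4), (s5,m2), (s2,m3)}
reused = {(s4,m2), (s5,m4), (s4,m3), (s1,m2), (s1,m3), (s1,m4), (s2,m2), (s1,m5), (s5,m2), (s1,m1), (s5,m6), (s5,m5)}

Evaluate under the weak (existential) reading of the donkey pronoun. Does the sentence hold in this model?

"it" takes "a mould" as antecedent — a donkey pronoun bound across the clause boundary.
Weak reading: every sculptor s with some made-mould has at least one made-mould m such that reused(s,m).
Per sculptor: s1:✓  s2:✗  s3:✗  s4:✓  s5:✓
s2 has no witness among its made-moulds.

False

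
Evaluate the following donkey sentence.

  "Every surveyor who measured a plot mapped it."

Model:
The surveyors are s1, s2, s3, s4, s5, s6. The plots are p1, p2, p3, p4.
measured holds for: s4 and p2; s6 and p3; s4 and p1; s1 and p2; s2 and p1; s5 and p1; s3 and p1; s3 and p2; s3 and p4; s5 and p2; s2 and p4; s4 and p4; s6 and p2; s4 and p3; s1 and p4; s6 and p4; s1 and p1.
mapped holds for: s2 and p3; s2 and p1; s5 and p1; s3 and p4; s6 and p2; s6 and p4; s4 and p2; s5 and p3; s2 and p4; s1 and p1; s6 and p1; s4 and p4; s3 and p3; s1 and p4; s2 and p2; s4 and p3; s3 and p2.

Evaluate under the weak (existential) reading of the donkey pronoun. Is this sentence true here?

"it" takes "a plot" as antecedent — a donkey pronoun bound across the clause boundary.
Weak reading: every surveyor s with some measured-plot has at least one measured-plot p such that mapped(s,p).
Per surveyor: s1:✓  s2:✓  s3:✓  s4:✓  s5:✓  s6:✓
Every surveyor in the restrictor has a witness.

True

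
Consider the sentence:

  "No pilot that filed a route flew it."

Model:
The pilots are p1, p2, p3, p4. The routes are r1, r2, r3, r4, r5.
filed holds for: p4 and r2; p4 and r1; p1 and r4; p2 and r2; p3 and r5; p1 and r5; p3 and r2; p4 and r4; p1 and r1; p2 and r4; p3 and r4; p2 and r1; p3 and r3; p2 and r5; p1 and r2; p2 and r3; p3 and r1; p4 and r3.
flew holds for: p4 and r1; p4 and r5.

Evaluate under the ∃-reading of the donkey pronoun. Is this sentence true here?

False

"it" takes "a route" as antecedent — a donkey pronoun bound across the clause boundary.
Truth condition: for no (p,r) with filed(p,r) does flew(p,r) hold.
Restrictor pairs — does the scope hold? (p1,r1):fails  (p1,r2):fails  (p1,r4):fails  (p1,r5):fails  (p2,r1):fails  (p2,r2):fails  (p2,r3):fails  (p2,r4):fails  (p2,r5):fails  (p3,r1):fails  (p3,r2):fails  (p3,r3):fails  (p3,r4):fails  (p3,r5):fails  (p4,r1):holds  (p4,r2):fails  (p4,r3):fails  (p4,r4):fails
Scope holds for 1 pair(s), so the sentence is false.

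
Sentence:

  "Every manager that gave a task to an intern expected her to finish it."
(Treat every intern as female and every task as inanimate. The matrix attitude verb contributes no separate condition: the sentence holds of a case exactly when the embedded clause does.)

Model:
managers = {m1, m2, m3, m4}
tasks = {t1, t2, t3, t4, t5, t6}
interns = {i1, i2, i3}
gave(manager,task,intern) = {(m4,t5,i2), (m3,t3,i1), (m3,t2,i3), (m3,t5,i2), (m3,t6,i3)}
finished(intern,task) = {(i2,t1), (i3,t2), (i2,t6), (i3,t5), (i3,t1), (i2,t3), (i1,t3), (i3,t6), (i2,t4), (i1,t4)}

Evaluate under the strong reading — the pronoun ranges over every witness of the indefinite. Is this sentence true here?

"her" takes "an intern" as antecedent and "it" takes "a task"; both are donkey pronouns co-varying with the restrictor.
Strong reading: for every (m,t,i) with gave(m,t,i), finished(i,t).
Restrictor triples: (m3,t2,i3)→finished(i3,t2) ✓  (m3,t3,i1)→finished(i1,t3) ✓  (m3,t5,i2)→finished(i2,t5) ✗  (m3,t6,i3)→finished(i3,t6) ✓  (m4,t5,i2)→finished(i2,t5) ✗
Counterexample: (m3,t5,i2) — finished(i2,t5) does not hold.

False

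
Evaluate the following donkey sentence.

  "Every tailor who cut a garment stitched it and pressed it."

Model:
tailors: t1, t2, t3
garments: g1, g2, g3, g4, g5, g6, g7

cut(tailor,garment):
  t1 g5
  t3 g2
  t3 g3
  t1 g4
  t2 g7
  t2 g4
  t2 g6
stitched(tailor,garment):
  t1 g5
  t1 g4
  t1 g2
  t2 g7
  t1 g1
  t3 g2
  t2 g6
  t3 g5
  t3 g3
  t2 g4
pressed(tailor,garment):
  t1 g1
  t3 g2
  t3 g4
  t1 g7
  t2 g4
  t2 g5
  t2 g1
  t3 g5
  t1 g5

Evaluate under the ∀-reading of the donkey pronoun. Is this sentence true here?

"it" takes "a garment" as antecedent — a donkey pronoun bound across the clause boundary.
Strong reading: for every (t,g) with cut(t,g), stitched(t,g) ∧ pressed(t,g).
Restrictor pairs: (t1,g4) ✗  (t1,g5) ✓  (t2,g4) ✓  (t2,g6) ✗  (t2,g7) ✗  (t3,g2) ✓  (t3,g3) ✗
Counterexample: (t1,g4) is in cut but fails the scope.

False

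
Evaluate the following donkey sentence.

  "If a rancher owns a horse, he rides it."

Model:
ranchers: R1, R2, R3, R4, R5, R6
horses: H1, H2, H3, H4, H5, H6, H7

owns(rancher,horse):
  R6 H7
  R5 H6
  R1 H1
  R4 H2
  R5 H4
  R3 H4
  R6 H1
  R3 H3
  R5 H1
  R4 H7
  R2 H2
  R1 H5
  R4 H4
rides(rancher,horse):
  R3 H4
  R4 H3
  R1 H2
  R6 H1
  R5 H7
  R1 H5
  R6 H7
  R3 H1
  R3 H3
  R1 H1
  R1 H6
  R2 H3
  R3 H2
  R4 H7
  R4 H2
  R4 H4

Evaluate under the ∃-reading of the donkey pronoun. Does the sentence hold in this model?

False

"it" takes "a horse" as antecedent — a donkey pronoun bound across the clause boundary.
Weak reading: every rancher r with some owns-horse has at least one owns-horse h such that rides(r,h).
Per rancher: R1:✓  R2:✗  R3:✓  R4:✓  R5:✗  R6:✓
R2 has no witness among its owns-horses.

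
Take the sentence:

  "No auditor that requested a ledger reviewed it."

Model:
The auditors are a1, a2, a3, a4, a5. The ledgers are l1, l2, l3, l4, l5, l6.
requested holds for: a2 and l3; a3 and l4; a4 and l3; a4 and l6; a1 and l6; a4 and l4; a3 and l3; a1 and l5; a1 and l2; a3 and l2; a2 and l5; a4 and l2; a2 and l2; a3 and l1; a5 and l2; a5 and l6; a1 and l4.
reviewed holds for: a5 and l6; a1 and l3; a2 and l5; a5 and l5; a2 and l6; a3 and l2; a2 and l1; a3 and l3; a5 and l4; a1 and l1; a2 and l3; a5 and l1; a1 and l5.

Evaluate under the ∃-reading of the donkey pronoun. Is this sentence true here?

"it" takes "a ledger" as antecedent — a donkey pronoun bound across the clause boundary.
Truth condition: for no (a,l) with requested(a,l) does reviewed(a,l) hold.
Restrictor pairs — does the scope hold? (a1,l2):fails  (a1,l4):fails  (a1,l5):holds  (a1,l6):fails  (a2,l2):fails  (a2,l3):holds  (a2,l5):holds  (a3,l1):fails  (a3,l2):holds  (a3,l3):holds  (a3,l4):fails  (a4,l2):fails  (a4,l3):fails  (a4,l4):fails  (a4,l6):fails  (a5,l2):fails  (a5,l6):holds
Scope holds for 6 pair(s), so the sentence is false.

False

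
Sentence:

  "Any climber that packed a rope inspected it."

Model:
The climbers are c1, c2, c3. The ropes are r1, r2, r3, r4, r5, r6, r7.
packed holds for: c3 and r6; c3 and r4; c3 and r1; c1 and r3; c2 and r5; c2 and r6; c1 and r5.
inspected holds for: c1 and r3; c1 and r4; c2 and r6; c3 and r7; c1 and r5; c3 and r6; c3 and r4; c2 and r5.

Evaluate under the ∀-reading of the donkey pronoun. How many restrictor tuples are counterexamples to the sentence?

"it" takes "a rope" as antecedent — a donkey pronoun bound across the clause boundary.
Strong reading: for every (c,r) with packed(c,r), inspected(c,r).
Restrictor pairs: (c1,r3) ✓  (c1,r5) ✓  (c2,r5) ✓  (c2,r6) ✓  (c3,r1) ✗  (c3,r4) ✓  (c3,r6) ✓
Counterexamples (restrictor pairs failing the scope): 1.

1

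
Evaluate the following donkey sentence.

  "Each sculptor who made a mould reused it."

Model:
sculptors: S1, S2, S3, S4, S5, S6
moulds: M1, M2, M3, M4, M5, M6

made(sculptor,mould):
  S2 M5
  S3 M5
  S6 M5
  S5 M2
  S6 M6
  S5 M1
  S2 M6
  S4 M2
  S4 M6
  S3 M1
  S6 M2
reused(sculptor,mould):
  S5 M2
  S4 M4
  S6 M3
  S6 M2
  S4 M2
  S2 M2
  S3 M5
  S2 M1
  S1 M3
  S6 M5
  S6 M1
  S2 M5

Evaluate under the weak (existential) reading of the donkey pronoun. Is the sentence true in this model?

True

"it" takes "a mould" as antecedent — a donkey pronoun bound across the clause boundary.
Weak reading: every sculptor s with some made-mould has at least one made-mould m such that reused(s,m).
Per sculptor: S2:✓  S3:✓  S4:✓  S5:✓  S6:✓
Every sculptor in the restrictor has a witness.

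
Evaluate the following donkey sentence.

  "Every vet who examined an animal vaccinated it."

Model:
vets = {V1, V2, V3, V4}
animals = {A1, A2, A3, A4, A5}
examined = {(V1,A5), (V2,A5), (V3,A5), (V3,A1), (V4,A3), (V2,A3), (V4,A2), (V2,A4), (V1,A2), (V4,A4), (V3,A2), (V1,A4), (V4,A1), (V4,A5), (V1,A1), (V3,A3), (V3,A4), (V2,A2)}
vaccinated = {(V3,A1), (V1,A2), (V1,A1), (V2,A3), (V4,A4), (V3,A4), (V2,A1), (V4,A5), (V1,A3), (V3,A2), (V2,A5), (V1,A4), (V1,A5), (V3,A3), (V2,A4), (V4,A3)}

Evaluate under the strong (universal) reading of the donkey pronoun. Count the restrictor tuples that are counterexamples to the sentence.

4

"it" takes "an animal" as antecedent — a donkey pronoun bound across the clause boundary.
Strong reading: for every (v,a) with examined(v,a), vaccinated(v,a).
Restrictor pairs: (V1,A1) ✓  (V1,A2) ✓  (V1,A4) ✓  (V1,A5) ✓  (V2,A2) ✗  (V2,A3) ✓  (V2,A4) ✓  (V2,A5) ✓  (V3,A1) ✓  (V3,A2) ✓  (V3,A3) ✓  (V3,A4) ✓  (V3,A5) ✗  (V4,A1) ✗  (V4,A2) ✗  (V4,A3) ✓  (V4,A4) ✓  (V4,A5) ✓
Counterexamples (restrictor pairs failing the scope): 4.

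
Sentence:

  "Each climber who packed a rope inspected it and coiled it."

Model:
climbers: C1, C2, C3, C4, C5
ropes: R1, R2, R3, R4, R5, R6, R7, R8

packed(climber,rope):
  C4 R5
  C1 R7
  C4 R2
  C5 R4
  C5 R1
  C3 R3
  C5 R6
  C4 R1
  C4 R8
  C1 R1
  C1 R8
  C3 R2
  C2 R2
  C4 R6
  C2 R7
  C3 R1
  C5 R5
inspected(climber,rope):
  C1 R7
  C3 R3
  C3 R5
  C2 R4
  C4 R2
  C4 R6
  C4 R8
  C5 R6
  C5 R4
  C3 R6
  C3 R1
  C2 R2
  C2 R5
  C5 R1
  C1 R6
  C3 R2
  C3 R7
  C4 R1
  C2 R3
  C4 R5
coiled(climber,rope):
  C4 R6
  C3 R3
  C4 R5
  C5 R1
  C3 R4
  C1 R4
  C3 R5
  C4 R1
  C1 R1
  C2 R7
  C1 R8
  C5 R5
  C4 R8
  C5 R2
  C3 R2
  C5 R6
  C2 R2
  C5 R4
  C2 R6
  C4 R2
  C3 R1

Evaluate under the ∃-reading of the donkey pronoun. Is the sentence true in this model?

"it" takes "a rope" as antecedent — a donkey pronoun bound across the clause boundary.
Weak reading: every climber c with some packed-rope has at least one packed-rope r such that inspected(c,r) ∧ coiled(c,r).
Per climber: C1:✗  C2:✓  C3:✓  C4:✓  C5:✓
C1 has no witness among its packed-ropes.

False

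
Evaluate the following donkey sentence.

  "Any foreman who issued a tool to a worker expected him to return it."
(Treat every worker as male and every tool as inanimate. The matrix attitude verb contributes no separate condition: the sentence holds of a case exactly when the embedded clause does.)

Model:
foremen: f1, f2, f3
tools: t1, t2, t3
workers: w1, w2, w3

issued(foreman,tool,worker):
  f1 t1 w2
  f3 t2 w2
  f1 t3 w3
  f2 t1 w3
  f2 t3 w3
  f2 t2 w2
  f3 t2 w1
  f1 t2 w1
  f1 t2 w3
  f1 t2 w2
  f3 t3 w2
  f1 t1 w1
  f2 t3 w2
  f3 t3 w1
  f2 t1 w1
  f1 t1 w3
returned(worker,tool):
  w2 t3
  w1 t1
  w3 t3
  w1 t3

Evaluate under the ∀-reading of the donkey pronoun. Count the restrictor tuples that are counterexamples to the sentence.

9

"him" takes "a worker" as antecedent and "it" takes "a tool"; both are donkey pronouns co-varying with the restrictor.
Strong reading: for every (f,t,w) with issued(f,t,w), returned(w,t).
Restrictor triples: (f1,t1,w1)→returned(w1,t1) ✓  (f1,t1,w2)→returned(w2,t1) ✗  (f1,t1,w3)→returned(w3,t1) ✗  (f1,t2,w1)→returned(w1,t2) ✗  (f1,t2,w2)→returned(w2,t2) ✗  (f1,t2,w3)→returned(w3,t2) ✗  (f1,t3,w3)→returned(w3,t3) ✓  (f2,t1,w1)→returned(w1,t1) ✓  (f2,t1,w3)→returned(w3,t1) ✗  (f2,t2,w2)→returned(w2,t2) ✗  (f2,t3,w2)→returned(w2,t3) ✓  (f2,t3,w3)→returned(w3,t3) ✓  (f3,t2,w1)→returned(w1,t2) ✗  (f3,t2,w2)→returned(w2,t2) ✗  (f3,t3,w1)→returned(w1,t3) ✓  (f3,t3,w2)→returned(w2,t3) ✓
Counterexamples (restrictor triples failing the scope): 9.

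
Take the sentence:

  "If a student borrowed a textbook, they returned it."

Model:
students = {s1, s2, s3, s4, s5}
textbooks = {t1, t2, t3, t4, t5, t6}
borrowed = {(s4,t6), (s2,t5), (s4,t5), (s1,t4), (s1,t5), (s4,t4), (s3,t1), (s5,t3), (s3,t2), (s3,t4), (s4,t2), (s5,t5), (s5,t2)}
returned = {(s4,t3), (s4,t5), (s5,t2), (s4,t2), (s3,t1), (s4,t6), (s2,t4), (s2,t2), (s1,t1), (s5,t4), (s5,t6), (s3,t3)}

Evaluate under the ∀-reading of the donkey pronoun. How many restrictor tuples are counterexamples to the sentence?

"it" takes "a textbook" as antecedent — a donkey pronoun bound across the clause boundary.
Strong reading: for every (s,t) with borrowed(s,t), returned(s,t).
Restrictor pairs: (s1,t4) ✗  (s1,t5) ✗  (s2,t5) ✗  (s3,t1) ✓  (s3,t2) ✗  (s3,t4) ✗  (s4,t2) ✓  (s4,t4) ✗  (s4,t5) ✓  (s4,t6) ✓  (s5,t2) ✓  (s5,t3) ✗  (s5,t5) ✗
Counterexamples (restrictor pairs failing the scope): 8.

8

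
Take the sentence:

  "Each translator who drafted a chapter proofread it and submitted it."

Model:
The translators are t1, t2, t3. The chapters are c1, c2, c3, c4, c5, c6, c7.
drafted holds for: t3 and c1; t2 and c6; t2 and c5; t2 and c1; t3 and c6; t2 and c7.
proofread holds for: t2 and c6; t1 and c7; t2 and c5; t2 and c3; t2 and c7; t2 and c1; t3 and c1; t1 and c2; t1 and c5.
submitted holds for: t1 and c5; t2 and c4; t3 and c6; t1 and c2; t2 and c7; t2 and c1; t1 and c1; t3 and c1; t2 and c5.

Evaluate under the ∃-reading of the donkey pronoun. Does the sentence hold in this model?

True

"it" takes "a chapter" as antecedent — a donkey pronoun bound across the clause boundary.
Weak reading: every translator t with some drafted-chapter has at least one drafted-chapter c such that proofread(t,c) ∧ submitted(t,c).
Per translator: t2:✓  t3:✓
Every translator in the restrictor has a witness.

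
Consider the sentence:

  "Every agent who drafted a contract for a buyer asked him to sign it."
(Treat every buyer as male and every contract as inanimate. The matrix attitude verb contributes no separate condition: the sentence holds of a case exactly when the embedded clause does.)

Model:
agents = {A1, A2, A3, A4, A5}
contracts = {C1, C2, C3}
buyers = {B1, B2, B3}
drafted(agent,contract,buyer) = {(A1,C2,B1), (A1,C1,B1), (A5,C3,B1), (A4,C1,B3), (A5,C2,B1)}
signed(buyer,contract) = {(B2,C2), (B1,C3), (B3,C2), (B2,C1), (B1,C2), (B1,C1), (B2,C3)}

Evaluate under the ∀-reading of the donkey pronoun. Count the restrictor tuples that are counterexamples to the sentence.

"him" takes "a buyer" as antecedent and "it" takes "a contract"; both are donkey pronouns co-varying with the restrictor.
Strong reading: for every (a,c,b) with drafted(a,c,b), signed(b,c).
Restrictor triples: (A1,C1,B1)→signed(B1,C1) ✓  (A1,C2,B1)→signed(B1,C2) ✓  (A4,C1,B3)→signed(B3,C1) ✗  (A5,C2,B1)→signed(B1,C2) ✓  (A5,C3,B1)→signed(B1,C3) ✓
Counterexamples (restrictor triples failing the scope): 1.

1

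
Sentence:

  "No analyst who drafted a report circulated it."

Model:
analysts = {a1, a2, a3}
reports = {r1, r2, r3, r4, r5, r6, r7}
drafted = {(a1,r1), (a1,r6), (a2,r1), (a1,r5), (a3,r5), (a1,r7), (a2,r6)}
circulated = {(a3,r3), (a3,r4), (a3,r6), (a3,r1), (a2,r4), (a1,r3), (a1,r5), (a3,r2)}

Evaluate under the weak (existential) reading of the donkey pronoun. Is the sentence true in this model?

"it" takes "a report" as antecedent — a donkey pronoun bound across the clause boundary.
Truth condition: for no (a,r) with drafted(a,r) does circulated(a,r) hold.
Restrictor pairs — does the scope hold? (a1,r1):fails  (a1,r5):holds  (a1,r6):fails  (a1,r7):fails  (a2,r1):fails  (a2,r6):fails  (a3,r5):fails
Scope holds for 1 pair(s), so the sentence is false.

False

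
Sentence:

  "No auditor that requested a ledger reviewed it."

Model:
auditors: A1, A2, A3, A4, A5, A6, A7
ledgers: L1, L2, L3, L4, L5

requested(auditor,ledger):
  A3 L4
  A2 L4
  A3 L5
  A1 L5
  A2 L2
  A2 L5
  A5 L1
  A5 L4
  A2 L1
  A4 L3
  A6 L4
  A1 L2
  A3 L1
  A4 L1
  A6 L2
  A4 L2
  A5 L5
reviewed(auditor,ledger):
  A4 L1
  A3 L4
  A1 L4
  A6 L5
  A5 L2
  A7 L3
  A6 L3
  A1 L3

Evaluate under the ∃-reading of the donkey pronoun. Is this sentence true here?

"it" takes "a ledger" as antecedent — a donkey pronoun bound across the clause boundary.
Truth condition: for no (a,l) with requested(a,l) does reviewed(a,l) hold.
Restrictor pairs — does the scope hold? (A1,L2):fails  (A1,L5):fails  (A2,L1):fails  (A2,L2):fails  (A2,L4):fails  (A2,L5):fails  (A3,L1):fails  (A3,L4):holds  (A3,L5):fails  (A4,L1):holds  (A4,L2):fails  (A4,L3):fails  (A5,L1):fails  (A5,L4):fails  (A5,L5):fails  (A6,L2):fails  (A6,L4):fails
Scope holds for 2 pair(s), so the sentence is false.

False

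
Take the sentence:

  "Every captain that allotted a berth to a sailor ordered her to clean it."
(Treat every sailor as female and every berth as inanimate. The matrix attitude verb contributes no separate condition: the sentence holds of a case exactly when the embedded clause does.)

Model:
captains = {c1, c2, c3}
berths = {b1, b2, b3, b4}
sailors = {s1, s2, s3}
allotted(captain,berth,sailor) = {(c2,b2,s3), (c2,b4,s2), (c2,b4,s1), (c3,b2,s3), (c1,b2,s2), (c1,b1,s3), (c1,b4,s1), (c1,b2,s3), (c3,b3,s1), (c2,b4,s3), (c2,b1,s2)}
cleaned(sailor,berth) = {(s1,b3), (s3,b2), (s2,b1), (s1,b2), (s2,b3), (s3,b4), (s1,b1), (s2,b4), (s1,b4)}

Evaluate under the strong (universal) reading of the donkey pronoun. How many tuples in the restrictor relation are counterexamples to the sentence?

2

"her" takes "a sailor" as antecedent and "it" takes "a berth"; both are donkey pronouns co-varying with the restrictor.
Strong reading: for every (c,b,s) with allotted(c,b,s), cleaned(s,b).
Restrictor triples: (c1,b1,s3)→cleaned(s3,b1) ✗  (c1,b2,s2)→cleaned(s2,b2) ✗  (c1,b2,s3)→cleaned(s3,b2) ✓  (c1,b4,s1)→cleaned(s1,b4) ✓  (c2,b1,s2)→cleaned(s2,b1) ✓  (c2,b2,s3)→cleaned(s3,b2) ✓  (c2,b4,s1)→cleaned(s1,b4) ✓  (c2,b4,s2)→cleaned(s2,b4) ✓  (c2,b4,s3)→cleaned(s3,b4) ✓  (c3,b2,s3)→cleaned(s3,b2) ✓  (c3,b3,s1)→cleaned(s1,b3) ✓
Counterexamples (restrictor triples failing the scope): 2.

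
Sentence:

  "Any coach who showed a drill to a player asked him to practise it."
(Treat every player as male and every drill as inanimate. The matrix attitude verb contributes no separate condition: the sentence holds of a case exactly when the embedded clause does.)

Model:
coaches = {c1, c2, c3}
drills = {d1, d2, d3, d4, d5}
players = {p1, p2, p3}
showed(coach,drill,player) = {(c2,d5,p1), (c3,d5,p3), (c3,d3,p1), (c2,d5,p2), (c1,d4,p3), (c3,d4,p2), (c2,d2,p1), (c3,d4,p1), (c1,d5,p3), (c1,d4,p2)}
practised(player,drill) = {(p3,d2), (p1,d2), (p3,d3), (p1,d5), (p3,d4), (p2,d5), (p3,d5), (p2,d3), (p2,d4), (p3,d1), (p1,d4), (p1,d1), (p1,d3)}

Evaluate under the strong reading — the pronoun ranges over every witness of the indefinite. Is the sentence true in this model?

True

"him" takes "a player" as antecedent and "it" takes "a drill"; both are donkey pronouns co-varying with the restrictor.
Strong reading: for every (c,d,p) with showed(c,d,p), practised(p,d).
Restrictor triples: (c1,d4,p2)→practised(p2,d4) ✓  (c1,d4,p3)→practised(p3,d4) ✓  (c1,d5,p3)→practised(p3,d5) ✓  (c2,d2,p1)→practised(p1,d2) ✓  (c2,d5,p1)→practised(p1,d5) ✓  (c2,d5,p2)→practised(p2,d5) ✓  (c3,d3,p1)→practised(p1,d3) ✓  (c3,d4,p1)→practised(p1,d4) ✓  (c3,d4,p2)→practised(p2,d4) ✓  (c3,d5,p3)→practised(p3,d5) ✓
Every restrictor triple satisfies the scope.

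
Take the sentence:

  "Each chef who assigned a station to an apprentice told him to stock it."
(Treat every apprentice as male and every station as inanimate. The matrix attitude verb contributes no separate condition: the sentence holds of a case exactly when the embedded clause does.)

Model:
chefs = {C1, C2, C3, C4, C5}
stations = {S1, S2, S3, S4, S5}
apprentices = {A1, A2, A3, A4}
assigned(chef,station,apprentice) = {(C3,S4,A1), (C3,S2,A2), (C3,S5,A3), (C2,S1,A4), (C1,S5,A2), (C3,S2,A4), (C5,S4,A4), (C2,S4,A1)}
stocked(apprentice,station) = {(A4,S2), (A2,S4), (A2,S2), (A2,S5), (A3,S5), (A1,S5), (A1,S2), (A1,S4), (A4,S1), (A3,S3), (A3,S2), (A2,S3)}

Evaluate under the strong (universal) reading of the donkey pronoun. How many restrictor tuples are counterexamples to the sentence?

1

"him" takes "an apprentice" as antecedent and "it" takes "a station"; both are donkey pronouns co-varying with the restrictor.
Strong reading: for every (c,s,a) with assigned(c,s,a), stocked(a,s).
Restrictor triples: (C1,S5,A2)→stocked(A2,S5) ✓  (C2,S1,A4)→stocked(A4,S1) ✓  (C2,S4,A1)→stocked(A1,S4) ✓  (C3,S2,A2)→stocked(A2,S2) ✓  (C3,S2,A4)→stocked(A4,S2) ✓  (C3,S4,A1)→stocked(A1,S4) ✓  (C3,S5,A3)→stocked(A3,S5) ✓  (C5,S4,A4)→stocked(A4,S4) ✗
Counterexamples (restrictor triples failing the scope): 1.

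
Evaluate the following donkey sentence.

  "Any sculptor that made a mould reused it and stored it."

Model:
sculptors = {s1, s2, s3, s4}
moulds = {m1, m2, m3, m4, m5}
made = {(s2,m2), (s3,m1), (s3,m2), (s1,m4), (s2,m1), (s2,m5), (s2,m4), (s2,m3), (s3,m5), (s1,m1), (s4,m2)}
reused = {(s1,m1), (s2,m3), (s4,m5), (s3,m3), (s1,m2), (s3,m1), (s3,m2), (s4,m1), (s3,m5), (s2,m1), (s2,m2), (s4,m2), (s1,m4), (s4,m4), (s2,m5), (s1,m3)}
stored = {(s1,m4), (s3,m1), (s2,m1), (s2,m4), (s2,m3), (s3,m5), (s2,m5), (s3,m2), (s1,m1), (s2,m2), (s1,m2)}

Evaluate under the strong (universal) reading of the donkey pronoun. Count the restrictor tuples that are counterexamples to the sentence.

"it" takes "a mould" as antecedent — a donkey pronoun bound across the clause boundary.
Strong reading: for every (s,m) with made(s,m), reused(s,m) ∧ stored(s,m).
Restrictor pairs: (s1,m1) ✓  (s1,m4) ✓  (s2,m1) ✓  (s2,m2) ✓  (s2,m3) ✓  (s2,m4) ✗  (s2,m5) ✓  (s3,m1) ✓  (s3,m2) ✓  (s3,m5) ✓  (s4,m2) ✗
Counterexamples (restrictor pairs failing the scope): 2.

2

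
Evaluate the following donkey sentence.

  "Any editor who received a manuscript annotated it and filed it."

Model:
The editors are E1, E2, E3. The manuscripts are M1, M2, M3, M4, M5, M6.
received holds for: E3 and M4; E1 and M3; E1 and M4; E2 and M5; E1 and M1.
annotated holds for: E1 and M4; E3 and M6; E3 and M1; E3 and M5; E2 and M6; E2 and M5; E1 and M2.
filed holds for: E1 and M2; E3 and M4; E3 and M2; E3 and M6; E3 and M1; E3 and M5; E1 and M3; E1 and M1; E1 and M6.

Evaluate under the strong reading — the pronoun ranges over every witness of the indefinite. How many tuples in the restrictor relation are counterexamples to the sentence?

5

"it" takes "a manuscript" as antecedent — a donkey pronoun bound across the clause boundary.
Strong reading: for every (e,m) with received(e,m), annotated(e,m) ∧ filed(e,m).
Restrictor pairs: (E1,M1) ✗  (E1,M3) ✗  (E1,M4) ✗  (E2,M5) ✗  (E3,M4) ✗
Counterexamples (restrictor pairs failing the scope): 5.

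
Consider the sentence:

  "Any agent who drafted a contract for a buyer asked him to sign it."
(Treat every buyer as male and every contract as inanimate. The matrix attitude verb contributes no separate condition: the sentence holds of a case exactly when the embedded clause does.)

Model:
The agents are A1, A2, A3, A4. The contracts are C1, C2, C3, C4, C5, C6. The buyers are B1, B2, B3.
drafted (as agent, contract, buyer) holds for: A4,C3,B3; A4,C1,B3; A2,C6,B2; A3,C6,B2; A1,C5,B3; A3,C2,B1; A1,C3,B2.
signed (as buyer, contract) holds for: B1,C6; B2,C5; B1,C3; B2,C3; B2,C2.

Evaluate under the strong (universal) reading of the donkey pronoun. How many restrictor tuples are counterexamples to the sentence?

"him" takes "a buyer" as antecedent and "it" takes "a contract"; both are donkey pronouns co-varying with the restrictor.
Strong reading: for every (a,c,b) with drafted(a,c,b), signed(b,c).
Restrictor triples: (A1,C3,B2)→signed(B2,C3) ✓  (A1,C5,B3)→signed(B3,C5) ✗  (A2,C6,B2)→signed(B2,C6) ✗  (A3,C2,B1)→signed(B1,C2) ✗  (A3,C6,B2)→signed(B2,C6) ✗  (A4,C1,B3)→signed(B3,C1) ✗  (A4,C3,B3)→signed(B3,C3) ✗
Counterexamples (restrictor triples failing the scope): 6.

6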